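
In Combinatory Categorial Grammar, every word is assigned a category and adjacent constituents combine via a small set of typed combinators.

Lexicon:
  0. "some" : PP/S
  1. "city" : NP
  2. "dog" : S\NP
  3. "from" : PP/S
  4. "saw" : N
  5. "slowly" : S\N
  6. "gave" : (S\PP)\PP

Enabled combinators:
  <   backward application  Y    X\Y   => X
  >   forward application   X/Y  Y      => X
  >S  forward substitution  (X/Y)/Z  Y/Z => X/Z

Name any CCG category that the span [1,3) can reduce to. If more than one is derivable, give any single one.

S

[0,7] S   <
  [0,3] PP   >
    [0,1] "some" : PP/S
    [1,3] S   <
      [1,2] "city" : NP
      [2,3] "dog" : S\NP
  [3,7] S\PP   <
    [3,6] PP   >
      [3,4] "from" : PP/S
      [4,6] S   <
        [4,5] "saw" : N
        [5,6] "slowly" : S\N
    [6,7] "gave" : (S\PP)\PP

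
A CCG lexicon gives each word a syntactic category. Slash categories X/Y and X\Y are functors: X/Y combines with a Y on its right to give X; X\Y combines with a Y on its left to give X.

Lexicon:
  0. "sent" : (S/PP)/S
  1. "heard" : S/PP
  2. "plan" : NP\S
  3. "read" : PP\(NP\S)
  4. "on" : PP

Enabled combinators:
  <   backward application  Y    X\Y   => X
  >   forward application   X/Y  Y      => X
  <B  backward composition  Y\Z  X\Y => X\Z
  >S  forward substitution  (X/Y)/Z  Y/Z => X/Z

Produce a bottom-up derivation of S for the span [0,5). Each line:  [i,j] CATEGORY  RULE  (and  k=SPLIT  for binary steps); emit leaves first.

[0,5] S   >
  [0,4] S/PP   >
    [0,1] "sent" : (S/PP)/S
    [1,4] S   >
      [1,2] "heard" : S/PP
      [2,4] PP   <
        [2,3] "plan" : NP\S
        [3,4] "read" : PP\(NP\S)
  [4,5] "on" : PP

[0,1] (S/PP)/S  lex  "sent"
[1,2] S/PP  lex  "heard"
[2,3] NP\S  lex  "plan"
[3,4] PP\(NP\S)  lex  "read"
[2,4] PP  <  k=3
[1,4] S  >  k=2
[0,4] S/PP  >  k=1
[4,5] PP  lex  "on"
[0,5] S  >  k=4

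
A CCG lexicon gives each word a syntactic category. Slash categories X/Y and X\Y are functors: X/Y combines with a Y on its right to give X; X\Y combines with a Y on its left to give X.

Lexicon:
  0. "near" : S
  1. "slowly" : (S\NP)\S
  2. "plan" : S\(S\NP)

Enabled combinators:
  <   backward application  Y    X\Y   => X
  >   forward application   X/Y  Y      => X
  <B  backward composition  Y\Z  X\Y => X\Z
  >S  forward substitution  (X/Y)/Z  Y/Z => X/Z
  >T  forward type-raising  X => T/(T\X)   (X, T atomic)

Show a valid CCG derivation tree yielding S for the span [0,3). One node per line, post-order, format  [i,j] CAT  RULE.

[0,3] S   <
  [0,2] S\NP   <
    [0,1] "near" : S
    [1,2] "slowly" : (S\NP)\S
  [2,3] "plan" : S\(S\NP)

[0,1] S  lex  "near"
[1,2] (S\NP)\S  lex  "slowly"
[0,2] S\NP  <  k=1
[2,3] S\(S\NP)  lex  "plan"
[0,3] S  <  k=2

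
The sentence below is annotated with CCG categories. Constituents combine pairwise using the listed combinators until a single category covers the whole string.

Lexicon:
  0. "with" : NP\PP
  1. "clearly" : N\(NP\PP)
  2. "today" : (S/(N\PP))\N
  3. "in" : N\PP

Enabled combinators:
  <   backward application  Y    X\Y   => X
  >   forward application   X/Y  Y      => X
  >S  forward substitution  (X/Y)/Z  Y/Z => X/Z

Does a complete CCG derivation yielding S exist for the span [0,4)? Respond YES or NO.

YES

[0,4] S   >
  [0,3] S/(N\PP)   <
    [0,2] N   <
      [0,1] "with" : NP\PP
      [1,2] "clearly" : N\(NP\PP)
    [2,3] "today" : (S/(N\PP))\N
  [3,4] "in" : N\PP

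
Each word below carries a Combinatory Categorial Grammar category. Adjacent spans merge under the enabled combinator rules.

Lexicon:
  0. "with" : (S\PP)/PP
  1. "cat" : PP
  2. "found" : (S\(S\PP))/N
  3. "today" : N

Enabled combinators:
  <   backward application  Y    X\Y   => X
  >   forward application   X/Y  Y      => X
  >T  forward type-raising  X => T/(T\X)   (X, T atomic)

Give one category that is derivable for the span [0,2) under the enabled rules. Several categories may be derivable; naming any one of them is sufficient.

S\PP

[0,4] S   <
  [0,2] S\PP   >
    [0,1] "with" : (S\PP)/PP
    [1,2] "cat" : PP
  [2,4] S\(S\PP)   >
    [2,3] "found" : (S\(S\PP))/N
    [3,4] "today" : N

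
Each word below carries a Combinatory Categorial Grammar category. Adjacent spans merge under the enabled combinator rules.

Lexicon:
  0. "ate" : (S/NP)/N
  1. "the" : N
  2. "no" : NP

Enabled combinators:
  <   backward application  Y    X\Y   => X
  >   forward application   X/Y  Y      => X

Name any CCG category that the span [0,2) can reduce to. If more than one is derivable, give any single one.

[0,3] S   >
  [0,2] S/NP   >
    [0,1] "ate" : (S/NP)/N
    [1,2] "the" : N
  [2,3] "no" : NP

S/NP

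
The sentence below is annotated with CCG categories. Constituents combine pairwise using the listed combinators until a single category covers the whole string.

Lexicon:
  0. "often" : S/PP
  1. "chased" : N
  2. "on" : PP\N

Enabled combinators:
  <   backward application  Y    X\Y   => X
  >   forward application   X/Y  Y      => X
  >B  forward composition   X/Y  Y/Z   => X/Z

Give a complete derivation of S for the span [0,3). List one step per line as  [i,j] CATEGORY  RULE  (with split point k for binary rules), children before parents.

[0,3] S   >
  [0,1] "often" : S/PP
  [1,3] PP   <
    [1,2] "chased" : N
    [2,3] "on" : PP\N

[0,1] S/PP  lex  "often"
[1,2] N  lex  "chased"
[2,3] PP\N  lex  "on"
[1,3] PP  <  k=2
[0,3] S  >  k=1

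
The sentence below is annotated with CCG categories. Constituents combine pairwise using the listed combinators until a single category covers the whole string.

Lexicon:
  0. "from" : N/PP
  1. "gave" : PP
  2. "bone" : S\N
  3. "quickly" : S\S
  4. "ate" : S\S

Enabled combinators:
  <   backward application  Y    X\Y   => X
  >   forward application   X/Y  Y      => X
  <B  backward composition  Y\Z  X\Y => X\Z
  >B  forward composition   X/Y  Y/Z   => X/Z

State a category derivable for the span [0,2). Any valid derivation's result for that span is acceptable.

[0,5] S   <
  [0,2] N   >
    [0,1] "from" : N/PP
    [1,2] "gave" : PP
  [2,5] S\N   <B
    [2,3] "bone" : S\N
    [3,5] S\S   <B
      [3,4] "quickly" : S\S
      [4,5] "ate" : S\S

N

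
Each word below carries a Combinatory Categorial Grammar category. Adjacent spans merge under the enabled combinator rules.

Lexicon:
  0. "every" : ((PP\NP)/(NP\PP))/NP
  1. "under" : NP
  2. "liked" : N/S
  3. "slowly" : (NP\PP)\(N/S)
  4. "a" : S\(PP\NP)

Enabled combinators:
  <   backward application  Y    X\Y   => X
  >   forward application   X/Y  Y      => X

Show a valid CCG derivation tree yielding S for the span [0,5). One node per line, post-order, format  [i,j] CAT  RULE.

[0,5] S   <
  [0,4] PP\NP   >
    [0,2] (PP\NP)/(NP\PP)   >
      [0,1] "every" : ((PP\NP)/(NP\PP))/NP
      [1,2] "under" : NP
    [2,4] NP\PP   <
      [2,3] "liked" : N/S
      [3,4] "slowly" : (NP\PP)\(N/S)
  [4,5] "a" : S\(PP\NP)

[0,1] ((PP\NP)/(NP\PP))/NP  lex  "every"
[1,2] NP  lex  "under"
[0,2] (PP\NP)/(NP\PP)  >  k=1
[2,3] N/S  lex  "liked"
[3,4] (NP\PP)\(N/S)  lex  "slowly"
[2,4] NP\PP  <  k=3
[0,4] PP\NP  >  k=2
[4,5] S\(PP\NP)  lex  "a"
[0,5] S  <  k=4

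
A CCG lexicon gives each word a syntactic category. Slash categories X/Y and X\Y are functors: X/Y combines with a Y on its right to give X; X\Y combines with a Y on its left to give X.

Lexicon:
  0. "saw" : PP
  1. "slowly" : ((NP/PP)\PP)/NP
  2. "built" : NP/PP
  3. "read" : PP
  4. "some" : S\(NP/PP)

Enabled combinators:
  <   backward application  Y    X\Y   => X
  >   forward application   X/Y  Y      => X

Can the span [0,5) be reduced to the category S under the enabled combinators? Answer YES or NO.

[0,5] S   <
  [0,4] NP/PP   <
    [0,1] "saw" : PP
    [1,4] (NP/PP)\PP   >
      [1,2] "slowly" : ((NP/PP)\PP)/NP
      [2,4] NP   >
        [2,3] "built" : NP/PP
        [3,4] "read" : PP
  [4,5] "some" : S\(NP/PP)

YES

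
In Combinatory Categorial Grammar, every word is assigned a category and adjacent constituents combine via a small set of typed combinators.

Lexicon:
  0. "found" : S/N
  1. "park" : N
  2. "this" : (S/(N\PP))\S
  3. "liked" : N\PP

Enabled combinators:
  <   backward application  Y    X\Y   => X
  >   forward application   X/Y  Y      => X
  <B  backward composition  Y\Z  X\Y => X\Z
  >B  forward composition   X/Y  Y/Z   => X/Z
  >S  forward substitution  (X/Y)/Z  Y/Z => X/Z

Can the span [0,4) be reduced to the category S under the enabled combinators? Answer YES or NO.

YES

[0,4] S   >
  [0,3] S/(N\PP)   <
    [0,2] S   >
      [0,1] "found" : S/N
      [1,2] "park" : N
    [2,3] "this" : (S/(N\PP))\S
  [3,4] "liked" : N\PP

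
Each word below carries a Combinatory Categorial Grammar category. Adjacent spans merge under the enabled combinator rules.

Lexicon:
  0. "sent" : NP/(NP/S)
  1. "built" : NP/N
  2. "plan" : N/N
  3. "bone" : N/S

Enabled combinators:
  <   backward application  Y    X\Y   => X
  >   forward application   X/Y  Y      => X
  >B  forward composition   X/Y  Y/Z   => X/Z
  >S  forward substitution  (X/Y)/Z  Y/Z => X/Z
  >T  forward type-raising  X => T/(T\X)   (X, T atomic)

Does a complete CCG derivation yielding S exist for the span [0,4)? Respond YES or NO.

NO

NP/(NP/S) NP/N N/N N/S
CKY chart[0,4] = {N/(N\NP), NP, NP/(NP\NP), PP/(PP\NP), S/(S\NP)}; S ∉ chart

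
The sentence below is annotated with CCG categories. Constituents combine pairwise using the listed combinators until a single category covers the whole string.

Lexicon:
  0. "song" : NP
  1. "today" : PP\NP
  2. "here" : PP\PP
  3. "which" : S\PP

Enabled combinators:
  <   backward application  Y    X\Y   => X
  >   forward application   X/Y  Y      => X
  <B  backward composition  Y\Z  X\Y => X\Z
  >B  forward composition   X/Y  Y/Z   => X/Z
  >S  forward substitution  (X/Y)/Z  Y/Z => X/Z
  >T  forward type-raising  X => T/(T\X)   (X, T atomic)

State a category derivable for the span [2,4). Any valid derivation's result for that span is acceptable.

[0,4] S   <
  [0,2] PP   <
    [0,1] "song" : NP
    [1,2] "today" : PP\NP
  [2,4] S\PP   <B
    [2,3] "here" : PP\PP
    [3,4] "which" : S\PP

S\PP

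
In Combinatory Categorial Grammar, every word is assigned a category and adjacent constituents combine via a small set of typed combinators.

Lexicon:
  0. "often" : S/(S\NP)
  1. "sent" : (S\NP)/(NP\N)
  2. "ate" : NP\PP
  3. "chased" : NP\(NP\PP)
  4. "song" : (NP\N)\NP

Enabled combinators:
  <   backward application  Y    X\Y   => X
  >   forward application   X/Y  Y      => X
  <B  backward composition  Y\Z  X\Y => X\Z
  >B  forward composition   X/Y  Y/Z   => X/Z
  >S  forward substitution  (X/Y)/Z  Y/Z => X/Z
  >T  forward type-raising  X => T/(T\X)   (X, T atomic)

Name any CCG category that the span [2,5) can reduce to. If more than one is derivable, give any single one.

[0,5] S   >
  [0,1] "often" : S/(S\NP)
  [1,5] S\NP   >
    [1,2] "sent" : (S\NP)/(NP\N)
    [2,5] NP\N   <
      [2,4] NP   <
        [2,3] "ate" : NP\PP
        [3,4] "chased" : NP\(NP\PP)
      [4,5] "song" : (NP\N)\NP

NP\N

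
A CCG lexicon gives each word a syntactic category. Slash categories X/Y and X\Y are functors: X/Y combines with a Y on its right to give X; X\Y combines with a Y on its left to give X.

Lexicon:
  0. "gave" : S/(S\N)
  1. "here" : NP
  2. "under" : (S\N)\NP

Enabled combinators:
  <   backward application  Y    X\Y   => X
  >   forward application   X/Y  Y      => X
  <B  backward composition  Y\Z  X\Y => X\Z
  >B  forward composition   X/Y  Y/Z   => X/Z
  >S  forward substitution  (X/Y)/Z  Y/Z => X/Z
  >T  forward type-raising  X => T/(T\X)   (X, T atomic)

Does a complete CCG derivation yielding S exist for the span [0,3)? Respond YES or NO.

YES

[0,3] S   >
  [0,1] "gave" : S/(S\N)
  [1,3] S\N   <
    [1,2] "here" : NP
    [2,3] "under" : (S\N)\NP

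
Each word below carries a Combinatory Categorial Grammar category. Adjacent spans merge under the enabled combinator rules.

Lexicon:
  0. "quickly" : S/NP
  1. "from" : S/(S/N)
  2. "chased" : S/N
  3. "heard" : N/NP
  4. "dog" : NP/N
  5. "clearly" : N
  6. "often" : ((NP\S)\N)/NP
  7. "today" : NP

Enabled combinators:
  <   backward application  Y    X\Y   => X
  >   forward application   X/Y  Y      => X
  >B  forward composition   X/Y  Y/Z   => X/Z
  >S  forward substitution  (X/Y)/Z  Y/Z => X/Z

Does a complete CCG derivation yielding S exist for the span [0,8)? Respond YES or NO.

YES

[0,8] S   >
  [0,1] "quickly" : S/NP
  [1,8] NP   <
    [1,5] S   >
      [1,2] "from" : S/(S/N)
      [2,5] S/N   >B
        [2,3] "chased" : S/N
        [3,5] N/N   >B
          [3,4] "heard" : N/NP
          [4,5] "dog" : NP/N
    [5,8] NP\S   <
      [5,6] "clearly" : N
      [6,8] (NP\S)\N   >
        [6,7] "often" : ((NP\S)\N)/NP
        [7,8] "today" : NP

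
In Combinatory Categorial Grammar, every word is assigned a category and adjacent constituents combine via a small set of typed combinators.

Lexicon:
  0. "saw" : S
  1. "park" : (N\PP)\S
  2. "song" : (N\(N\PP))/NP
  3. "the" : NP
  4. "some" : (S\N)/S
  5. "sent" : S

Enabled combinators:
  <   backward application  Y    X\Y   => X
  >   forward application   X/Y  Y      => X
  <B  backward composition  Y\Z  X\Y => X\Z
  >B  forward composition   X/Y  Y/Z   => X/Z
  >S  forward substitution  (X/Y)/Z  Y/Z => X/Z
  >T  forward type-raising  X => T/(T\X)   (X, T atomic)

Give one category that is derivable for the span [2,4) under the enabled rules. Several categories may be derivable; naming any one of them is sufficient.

[0,6] S   <
  [0,4] N   <
    [0,2] N\PP   <
      [0,1] "saw" : S
      [1,2] "park" : (N\PP)\S
    [2,4] N\(N\PP)   >
      [2,3] "song" : (N\(N\PP))/NP
      [3,4] "the" : NP
  [4,6] S\N   >
    [4,5] "some" : (S\N)/S
    [5,6] "sent" : S

N\(N\PP)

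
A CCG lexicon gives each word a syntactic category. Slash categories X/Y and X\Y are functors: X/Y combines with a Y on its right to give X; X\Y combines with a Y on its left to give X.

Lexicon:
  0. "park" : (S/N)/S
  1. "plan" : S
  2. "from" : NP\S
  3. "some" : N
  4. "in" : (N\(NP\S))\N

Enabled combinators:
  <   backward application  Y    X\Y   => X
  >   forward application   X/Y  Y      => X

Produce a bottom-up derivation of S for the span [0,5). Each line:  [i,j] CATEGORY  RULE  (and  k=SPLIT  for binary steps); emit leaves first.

[0,5] S   >
  [0,2] S/N   >
    [0,1] "park" : (S/N)/S
    [1,2] "plan" : S
  [2,5] N   <
    [2,3] "from" : NP\S
    [3,5] N\(NP\S)   <
      [3,4] "some" : N
      [4,5] "in" : (N\(NP\S))\N

[0,1] (S/N)/S  lex  "park"
[1,2] S  lex  "plan"
[0,2] S/N  >  k=1
[2,3] NP\S  lex  "from"
[3,4] N  lex  "some"
[4,5] (N\(NP\S))\N  lex  "in"
[3,5] N\(NP\S)  <  k=4
[2,5] N  <  k=3
[0,5] S  >  k=2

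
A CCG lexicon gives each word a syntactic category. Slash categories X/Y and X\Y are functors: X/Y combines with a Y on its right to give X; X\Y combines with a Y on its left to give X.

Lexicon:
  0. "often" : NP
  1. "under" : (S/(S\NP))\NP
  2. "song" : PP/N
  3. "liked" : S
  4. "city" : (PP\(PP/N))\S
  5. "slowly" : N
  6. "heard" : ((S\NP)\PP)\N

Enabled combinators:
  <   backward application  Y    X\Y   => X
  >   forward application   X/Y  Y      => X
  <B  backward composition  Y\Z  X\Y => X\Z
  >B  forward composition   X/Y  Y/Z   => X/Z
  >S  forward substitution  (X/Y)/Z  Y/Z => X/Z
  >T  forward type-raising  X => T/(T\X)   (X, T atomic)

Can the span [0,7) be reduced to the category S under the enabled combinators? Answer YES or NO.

[0,7] S   >
  [0,2] S/(S\NP)   <
    [0,1] "often" : NP
    [1,2] "under" : (S/(S\NP))\NP
  [2,7] S\NP   <
    [2,5] PP   <
      [2,3] "song" : PP/N
      [3,5] PP\(PP/N)   <
        [3,4] "liked" : S
        [4,5] "city" : (PP\(PP/N))\S
    [5,7] (S\NP)\PP   <
      [5,6] "slowly" : N
      [6,7] "heard" : ((S\NP)\PP)\N

YES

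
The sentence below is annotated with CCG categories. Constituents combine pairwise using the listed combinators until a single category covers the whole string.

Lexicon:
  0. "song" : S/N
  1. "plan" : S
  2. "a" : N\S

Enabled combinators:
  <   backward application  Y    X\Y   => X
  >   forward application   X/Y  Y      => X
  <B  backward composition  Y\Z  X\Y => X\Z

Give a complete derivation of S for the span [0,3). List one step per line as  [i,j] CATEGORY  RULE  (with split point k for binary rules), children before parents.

[0,1] S/N  lex  "song"
[1,2] S  lex  "plan"
[2,3] N\S  lex  "a"
[1,3] N  <  k=2
[0,3] S  >  k=1

[0,3] S   >
  [0,1] "song" : S/N
  [1,3] N   <
    [1,2] "plan" : S
    [2,3] "a" : N\S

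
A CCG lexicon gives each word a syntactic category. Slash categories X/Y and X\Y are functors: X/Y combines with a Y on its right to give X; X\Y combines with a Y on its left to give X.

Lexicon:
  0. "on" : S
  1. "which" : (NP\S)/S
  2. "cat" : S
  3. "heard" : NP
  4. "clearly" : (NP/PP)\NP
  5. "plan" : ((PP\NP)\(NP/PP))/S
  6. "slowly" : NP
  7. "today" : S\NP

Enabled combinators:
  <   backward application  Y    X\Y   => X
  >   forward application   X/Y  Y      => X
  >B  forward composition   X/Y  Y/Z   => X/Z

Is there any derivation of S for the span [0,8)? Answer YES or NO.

S (NP\S)/S S NP (NP/PP)\NP ((PP\NP)\(NP/PP))/S NP S\NP
CKY chart[0,8] = {PP}; S ∉ chart

NO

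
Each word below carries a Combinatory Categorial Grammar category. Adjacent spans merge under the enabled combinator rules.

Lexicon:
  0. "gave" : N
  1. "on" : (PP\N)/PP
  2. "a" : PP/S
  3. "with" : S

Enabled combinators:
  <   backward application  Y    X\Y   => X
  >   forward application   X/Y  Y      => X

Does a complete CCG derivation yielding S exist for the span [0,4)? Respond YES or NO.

NO

N (PP\N)/PP PP/S S
CKY chart[0,4] = {PP}; S ∉ chart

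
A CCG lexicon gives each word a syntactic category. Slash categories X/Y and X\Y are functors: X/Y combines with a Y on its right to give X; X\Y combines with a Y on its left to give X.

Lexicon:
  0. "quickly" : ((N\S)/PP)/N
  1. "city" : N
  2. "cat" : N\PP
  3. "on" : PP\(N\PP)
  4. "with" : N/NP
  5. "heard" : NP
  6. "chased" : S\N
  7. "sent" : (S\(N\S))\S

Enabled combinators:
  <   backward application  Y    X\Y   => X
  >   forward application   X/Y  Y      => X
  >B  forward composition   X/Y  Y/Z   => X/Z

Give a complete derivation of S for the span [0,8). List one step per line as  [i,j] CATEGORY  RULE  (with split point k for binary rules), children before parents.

[0,1] ((N\S)/PP)/N  lex  "quickly"
[1,2] N  lex  "city"
[0,2] (N\S)/PP  >  k=1
[2,3] N\PP  lex  "cat"
[3,4] PP\(N\PP)  lex  "on"
[2,4] PP  <  k=3
[0,4] N\S  >  k=2
[4,5] N/NP  lex  "with"
[5,6] NP  lex  "heard"
[4,6] N  >  k=5
[6,7] S\N  lex  "chased"
[4,7] S  <  k=6
[7,8] (S\(N\S))\S  lex  "sent"
[4,8] S\(N\S)  <  k=7
[0,8] S  <  k=4

[0,8] S   <
  [0,4] N\S   >
    [0,2] (N\S)/PP   >
      [0,1] "quickly" : ((N\S)/PP)/N
      [1,2] "city" : N
    [2,4] PP   <
      [2,3] "cat" : N\PP
      [3,4] "on" : PP\(N\PP)
  [4,8] S\(N\S)   <
    [4,7] S   <
      [4,6] N   >
        [4,5] "with" : N/NP
        [5,6] "heard" : NP
      [6,7] "chased" : S\N
    [7,8] "sent" : (S\(N\S))\S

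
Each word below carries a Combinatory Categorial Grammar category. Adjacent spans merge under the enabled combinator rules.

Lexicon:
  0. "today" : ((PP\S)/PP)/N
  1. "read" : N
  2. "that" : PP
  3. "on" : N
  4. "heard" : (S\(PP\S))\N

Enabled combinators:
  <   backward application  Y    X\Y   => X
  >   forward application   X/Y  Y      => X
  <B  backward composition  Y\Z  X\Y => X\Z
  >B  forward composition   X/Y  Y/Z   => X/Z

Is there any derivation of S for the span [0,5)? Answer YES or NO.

[0,5] S   <
  [0,3] PP\S   >
    [0,2] (PP\S)/PP   >
      [0,1] "today" : ((PP\S)/PP)/N
      [1,2] "read" : N
    [2,3] "that" : PP
  [3,5] S\(PP\S)   <
    [3,4] "on" : N
    [4,5] "heard" : (S\(PP\S))\N

YES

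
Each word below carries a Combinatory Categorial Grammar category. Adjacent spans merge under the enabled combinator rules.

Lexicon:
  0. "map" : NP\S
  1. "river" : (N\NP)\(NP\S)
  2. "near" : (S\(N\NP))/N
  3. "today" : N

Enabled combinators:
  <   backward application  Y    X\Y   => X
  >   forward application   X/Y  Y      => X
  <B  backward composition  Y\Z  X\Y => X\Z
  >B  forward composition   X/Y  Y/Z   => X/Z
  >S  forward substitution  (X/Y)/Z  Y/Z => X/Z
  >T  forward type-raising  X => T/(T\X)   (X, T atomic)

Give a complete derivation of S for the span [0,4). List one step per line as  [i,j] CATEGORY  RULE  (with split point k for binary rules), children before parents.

[0,4] S   <
  [0,2] N\NP   <
    [0,1] "map" : NP\S
    [1,2] "river" : (N\NP)\(NP\S)
  [2,4] S\(N\NP)   >
    [2,3] "near" : (S\(N\NP))/N
    [3,4] "today" : N

[0,1] NP\S  lex  "map"
[1,2] (N\NP)\(NP\S)  lex  "river"
[0,2] N\NP  <  k=1
[2,3] (S\(N\NP))/N  lex  "near"
[3,4] N  lex  "today"
[2,4] S\(N\NP)  >  k=3
[0,4] S  <  k=2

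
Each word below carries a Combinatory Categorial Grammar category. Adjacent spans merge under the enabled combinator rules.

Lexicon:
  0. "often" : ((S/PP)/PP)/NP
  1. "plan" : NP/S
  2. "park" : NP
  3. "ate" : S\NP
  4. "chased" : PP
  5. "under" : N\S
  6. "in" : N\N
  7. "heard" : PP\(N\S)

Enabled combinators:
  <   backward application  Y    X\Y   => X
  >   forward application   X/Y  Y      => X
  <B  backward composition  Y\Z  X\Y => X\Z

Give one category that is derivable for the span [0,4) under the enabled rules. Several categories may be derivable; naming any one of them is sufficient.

(S/PP)/PP

[0,8] S   >
  [0,5] S/PP   >
    [0,4] (S/PP)/PP   >
      [0,1] "often" : ((S/PP)/PP)/NP
      [1,4] NP   >
        [1,2] "plan" : NP/S
        [2,4] S   <
          [2,3] "park" : NP
          [3,4] "ate" : S\NP
    [4,5] "chased" : PP
  [5,8] PP   <
    [5,7] N\S   <B
      [5,6] "under" : N\S
      [6,7] "in" : N\N
    [7,8] "heard" : PP\(N\S)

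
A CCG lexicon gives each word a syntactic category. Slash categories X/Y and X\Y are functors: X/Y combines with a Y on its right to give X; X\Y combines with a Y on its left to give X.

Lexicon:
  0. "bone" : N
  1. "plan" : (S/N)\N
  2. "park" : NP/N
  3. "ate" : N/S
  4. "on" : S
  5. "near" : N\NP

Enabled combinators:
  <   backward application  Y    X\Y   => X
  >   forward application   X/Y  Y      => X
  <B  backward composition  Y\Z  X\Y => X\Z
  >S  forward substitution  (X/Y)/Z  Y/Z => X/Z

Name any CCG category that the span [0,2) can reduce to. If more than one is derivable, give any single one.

S/N

[0,6] S   >
  [0,2] S/N   <
    [0,1] "bone" : N
    [1,2] "plan" : (S/N)\N
  [2,6] N   <
    [2,5] NP   >
      [2,3] "park" : NP/N
      [3,5] N   >
        [3,4] "ate" : N/S
        [4,5] "on" : S
    [5,6] "near" : N\NP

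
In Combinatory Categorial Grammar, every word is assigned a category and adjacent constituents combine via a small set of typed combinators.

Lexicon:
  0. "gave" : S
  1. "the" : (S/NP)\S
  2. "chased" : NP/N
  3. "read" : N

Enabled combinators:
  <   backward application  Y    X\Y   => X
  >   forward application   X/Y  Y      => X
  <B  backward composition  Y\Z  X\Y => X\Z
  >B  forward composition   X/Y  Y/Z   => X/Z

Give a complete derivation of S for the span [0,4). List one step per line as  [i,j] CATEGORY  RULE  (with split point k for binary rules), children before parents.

[0,4] S   >
  [0,3] S/N   >B
    [0,2] S/NP   <
      [0,1] "gave" : S
      [1,2] "the" : (S/NP)\S
    [2,3] "chased" : NP/N
  [3,4] "read" : N

[0,1] S  lex  "gave"
[1,2] (S/NP)\S  lex  "the"
[0,2] S/NP  <  k=1
[2,3] NP/N  lex  "chased"
[0,3] S/N  >B  k=2
[3,4] N  lex  "read"
[0,4] S  >  k=3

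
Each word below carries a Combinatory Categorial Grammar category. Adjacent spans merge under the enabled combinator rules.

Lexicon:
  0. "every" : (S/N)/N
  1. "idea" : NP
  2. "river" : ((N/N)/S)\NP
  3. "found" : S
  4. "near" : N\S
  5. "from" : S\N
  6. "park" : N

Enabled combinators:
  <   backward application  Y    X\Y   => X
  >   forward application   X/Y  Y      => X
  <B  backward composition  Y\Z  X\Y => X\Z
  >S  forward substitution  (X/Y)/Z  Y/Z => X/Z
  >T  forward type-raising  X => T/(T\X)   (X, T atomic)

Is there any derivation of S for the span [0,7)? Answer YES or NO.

YES

[0,7] S   >
  [0,6] S/N   >S
    [0,1] "every" : (S/N)/N
    [1,6] N/N   >
      [1,3] (N/N)/S   <
        [1,2] "idea" : NP
        [2,3] "river" : ((N/N)/S)\NP
      [3,6] S   <
        [3,5] N   >
          [3,4] N/(N\S)   >T
            [3,4] "found" : S
          [4,5] "near" : N\S
        [5,6] "from" : S\N
  [6,7] "park" : N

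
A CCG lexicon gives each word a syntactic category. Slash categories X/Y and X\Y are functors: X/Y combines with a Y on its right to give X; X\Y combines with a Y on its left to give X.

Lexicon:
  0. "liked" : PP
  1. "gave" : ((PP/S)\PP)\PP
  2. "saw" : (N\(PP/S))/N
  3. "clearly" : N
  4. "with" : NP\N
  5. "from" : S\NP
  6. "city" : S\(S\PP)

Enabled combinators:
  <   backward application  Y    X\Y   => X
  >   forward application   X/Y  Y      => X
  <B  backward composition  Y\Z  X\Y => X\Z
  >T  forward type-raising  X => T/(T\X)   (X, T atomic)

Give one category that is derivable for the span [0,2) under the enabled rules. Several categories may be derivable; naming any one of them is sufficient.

[0,7] S   <
  [0,6] S\PP   <B
    [0,4] N\PP   <B
      [0,2] (PP/S)\PP   <
        [0,1] "liked" : PP
        [1,2] "gave" : ((PP/S)\PP)\PP
      [2,4] N\(PP/S)   >
        [2,3] "saw" : (N\(PP/S))/N
        [3,4] "clearly" : N
    [4,6] S\N   <B
      [4,5] "with" : NP\N
      [5,6] "from" : S\NP
  [6,7] "city" : S\(S\PP)

(PP/S)\PP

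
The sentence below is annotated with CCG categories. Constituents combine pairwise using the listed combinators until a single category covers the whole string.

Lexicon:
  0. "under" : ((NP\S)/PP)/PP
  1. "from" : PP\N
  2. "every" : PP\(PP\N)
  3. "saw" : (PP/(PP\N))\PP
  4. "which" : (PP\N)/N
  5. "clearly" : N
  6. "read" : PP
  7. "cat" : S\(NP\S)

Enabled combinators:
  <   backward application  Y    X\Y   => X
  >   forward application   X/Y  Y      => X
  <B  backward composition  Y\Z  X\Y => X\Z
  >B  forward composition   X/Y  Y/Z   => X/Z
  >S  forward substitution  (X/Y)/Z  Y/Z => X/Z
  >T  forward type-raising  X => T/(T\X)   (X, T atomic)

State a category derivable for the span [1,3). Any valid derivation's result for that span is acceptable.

[0,8] S   <
  [0,7] NP\S   >
    [0,6] (NP\S)/PP   >
      [0,1] "under" : ((NP\S)/PP)/PP
      [1,6] PP   >
        [1,4] PP/(PP\N)   <
          [1,3] PP   <
            [1,2] "from" : PP\N
            [2,3] "every" : PP\(PP\N)
          [3,4] "saw" : (PP/(PP\N))\PP
        [4,6] PP\N   >
          [4,5] "which" : (PP\N)/N
          [5,6] "clearly" : N
    [6,7] "read" : PP
  [7,8] "cat" : S\(NP\S)

PP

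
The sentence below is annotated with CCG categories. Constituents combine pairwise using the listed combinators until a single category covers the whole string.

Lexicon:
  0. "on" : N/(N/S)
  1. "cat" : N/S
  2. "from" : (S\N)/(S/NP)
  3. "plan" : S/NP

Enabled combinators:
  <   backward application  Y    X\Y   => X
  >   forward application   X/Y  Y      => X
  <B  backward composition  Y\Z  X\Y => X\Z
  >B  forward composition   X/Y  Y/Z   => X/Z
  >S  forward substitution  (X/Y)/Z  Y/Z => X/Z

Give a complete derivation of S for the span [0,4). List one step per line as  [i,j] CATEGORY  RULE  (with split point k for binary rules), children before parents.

[0,4] S   <
  [0,2] N   >
    [0,1] "on" : N/(N/S)
    [1,2] "cat" : N/S
  [2,4] S\N   >
    [2,3] "from" : (S\N)/(S/NP)
    [3,4] "plan" : S/NP

[0,1] N/(N/S)  lex  "on"
[1,2] N/S  lex  "cat"
[0,2] N  >  k=1
[2,3] (S\N)/(S/NP)  lex  "from"
[3,4] S/NP  lex  "plan"
[2,4] S\N  >  k=3
[0,4] S  <  k=2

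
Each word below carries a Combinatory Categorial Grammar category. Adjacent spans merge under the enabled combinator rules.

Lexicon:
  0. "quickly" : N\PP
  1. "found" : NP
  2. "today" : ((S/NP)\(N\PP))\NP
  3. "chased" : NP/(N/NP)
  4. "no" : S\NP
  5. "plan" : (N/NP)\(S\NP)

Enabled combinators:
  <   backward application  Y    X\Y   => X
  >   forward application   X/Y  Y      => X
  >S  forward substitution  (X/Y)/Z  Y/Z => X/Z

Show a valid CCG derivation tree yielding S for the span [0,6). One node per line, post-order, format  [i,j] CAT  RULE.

[0,6] S   >
  [0,3] S/NP   <
    [0,1] "quickly" : N\PP
    [1,3] (S/NP)\(N\PP)   <
      [1,2] "found" : NP
      [2,3] "today" : ((S/NP)\(N\PP))\NP
  [3,6] NP   >
    [3,4] "chased" : NP/(N/NP)
    [4,6] N/NP   <
      [4,5] "no" : S\NP
      [5,6] "plan" : (N/NP)\(S\NP)

[0,1] N\PP  lex  "quickly"
[1,2] NP  lex  "found"
[2,3] ((S/NP)\(N\PP))\NP  lex  "today"
[1,3] (S/NP)\(N\PP)  <  k=2
[0,3] S/NP  <  k=1
[3,4] NP/(N/NP)  lex  "chased"
[4,5] S\NP  lex  "no"
[5,6] (N/NP)\(S\NP)  lex  "plan"
[4,6] N/NP  <  k=5
[3,6] NP  >  k=4
[0,6] S  >  k=3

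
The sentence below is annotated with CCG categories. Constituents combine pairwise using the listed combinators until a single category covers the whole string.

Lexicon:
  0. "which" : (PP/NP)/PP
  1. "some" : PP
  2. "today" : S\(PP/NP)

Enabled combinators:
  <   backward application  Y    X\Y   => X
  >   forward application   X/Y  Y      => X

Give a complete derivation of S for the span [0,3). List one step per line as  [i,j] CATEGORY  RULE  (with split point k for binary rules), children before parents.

[0,1] (PP/NP)/PP  lex  "which"
[1,2] PP  lex  "some"
[0,2] PP/NP  >  k=1
[2,3] S\(PP/NP)  lex  "today"
[0,3] S  <  k=2

[0,3] S   <
  [0,2] PP/NP   >
    [0,1] "which" : (PP/NP)/PP
    [1,2] "some" : PP
  [2,3] "today" : S\(PP/NP)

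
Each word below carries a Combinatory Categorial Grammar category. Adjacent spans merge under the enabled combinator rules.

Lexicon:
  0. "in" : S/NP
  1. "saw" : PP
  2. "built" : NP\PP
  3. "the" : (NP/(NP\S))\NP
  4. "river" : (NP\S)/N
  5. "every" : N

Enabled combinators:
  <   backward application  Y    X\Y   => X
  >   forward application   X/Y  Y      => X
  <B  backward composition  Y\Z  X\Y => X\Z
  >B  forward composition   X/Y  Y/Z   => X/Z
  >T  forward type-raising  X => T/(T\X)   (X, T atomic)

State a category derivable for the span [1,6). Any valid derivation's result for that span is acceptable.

NP

[0,6] S   >
  [0,1] "in" : S/NP
  [1,6] NP   >
    [1,4] NP/(NP\S)   <
      [1,3] NP   <
        [1,2] "saw" : PP
        [2,3] "built" : NP\PP
      [3,4] "the" : (NP/(NP\S))\NP
    [4,6] NP\S   >
      [4,5] "river" : (NP\S)/N
      [5,6] "every" : N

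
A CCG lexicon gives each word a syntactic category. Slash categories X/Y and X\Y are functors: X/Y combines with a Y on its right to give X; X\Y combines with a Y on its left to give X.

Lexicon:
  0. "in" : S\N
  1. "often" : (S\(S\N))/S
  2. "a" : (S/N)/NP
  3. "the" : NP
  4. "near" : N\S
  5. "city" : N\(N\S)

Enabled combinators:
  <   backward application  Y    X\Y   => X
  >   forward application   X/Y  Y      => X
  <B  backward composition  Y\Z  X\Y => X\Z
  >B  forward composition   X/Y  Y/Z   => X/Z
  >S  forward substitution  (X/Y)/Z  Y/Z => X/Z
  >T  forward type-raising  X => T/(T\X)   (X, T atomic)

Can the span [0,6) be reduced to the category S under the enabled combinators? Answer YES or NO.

[0,6] S   <
  [0,1] "in" : S\N
  [1,6] S\(S\N)   >
    [1,2] "often" : (S\(S\N))/S
    [2,6] S   >
      [2,4] S/N   >
        [2,3] "a" : (S/N)/NP
        [3,4] "the" : NP
      [4,6] N   <
        [4,5] "near" : N\S
        [5,6] "city" : N\(N\S)

YES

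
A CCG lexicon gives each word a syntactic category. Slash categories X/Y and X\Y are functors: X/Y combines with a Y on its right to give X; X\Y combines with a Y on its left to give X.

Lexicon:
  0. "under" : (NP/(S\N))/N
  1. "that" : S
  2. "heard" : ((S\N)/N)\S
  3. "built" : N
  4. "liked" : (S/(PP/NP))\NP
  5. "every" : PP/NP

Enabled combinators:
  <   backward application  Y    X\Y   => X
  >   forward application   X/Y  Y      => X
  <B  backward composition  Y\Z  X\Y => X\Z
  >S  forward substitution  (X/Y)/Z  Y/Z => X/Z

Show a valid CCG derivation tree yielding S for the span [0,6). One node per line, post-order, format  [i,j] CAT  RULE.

[0,1] (NP/(S\N))/N  lex  "under"
[1,2] S  lex  "that"
[2,3] ((S\N)/N)\S  lex  "heard"
[1,3] (S\N)/N  <  k=2
[0,3] NP/N  >S  k=1
[3,4] N  lex  "built"
[0,4] NP  >  k=3
[4,5] (S/(PP/NP))\NP  lex  "liked"
[0,5] S/(PP/NP)  <  k=4
[5,6] PP/NP  lex  "every"
[0,6] S  >  k=5

[0,6] S   >
  [0,5] S/(PP/NP)   <
    [0,4] NP   >
      [0,3] NP/N   >S
        [0,1] "under" : (NP/(S\N))/N
        [1,3] (S\N)/N   <
          [1,2] "that" : S
          [2,3] "heard" : ((S\N)/N)\S
      [3,4] "built" : N
    [4,5] "liked" : (S/(PP/NP))\NP
  [5,6] "every" : PP/NP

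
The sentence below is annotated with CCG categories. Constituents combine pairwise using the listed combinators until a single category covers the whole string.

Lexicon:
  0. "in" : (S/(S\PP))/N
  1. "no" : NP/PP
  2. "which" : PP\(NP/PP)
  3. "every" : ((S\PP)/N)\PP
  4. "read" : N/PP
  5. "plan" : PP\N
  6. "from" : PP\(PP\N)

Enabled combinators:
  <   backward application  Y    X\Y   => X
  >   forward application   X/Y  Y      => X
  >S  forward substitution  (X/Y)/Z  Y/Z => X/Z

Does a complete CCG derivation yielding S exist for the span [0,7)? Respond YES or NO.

YES

[0,7] S   >
  [0,4] S/N   >S
    [0,1] "in" : (S/(S\PP))/N
    [1,4] (S\PP)/N   <
      [1,3] PP   <
        [1,2] "no" : NP/PP
        [2,3] "which" : PP\(NP/PP)
      [3,4] "every" : ((S\PP)/N)\PP
  [4,7] N   >
    [4,5] "read" : N/PP
    [5,7] PP   <
      [5,6] "plan" : PP\N
      [6,7] "from" : PP\(PP\N)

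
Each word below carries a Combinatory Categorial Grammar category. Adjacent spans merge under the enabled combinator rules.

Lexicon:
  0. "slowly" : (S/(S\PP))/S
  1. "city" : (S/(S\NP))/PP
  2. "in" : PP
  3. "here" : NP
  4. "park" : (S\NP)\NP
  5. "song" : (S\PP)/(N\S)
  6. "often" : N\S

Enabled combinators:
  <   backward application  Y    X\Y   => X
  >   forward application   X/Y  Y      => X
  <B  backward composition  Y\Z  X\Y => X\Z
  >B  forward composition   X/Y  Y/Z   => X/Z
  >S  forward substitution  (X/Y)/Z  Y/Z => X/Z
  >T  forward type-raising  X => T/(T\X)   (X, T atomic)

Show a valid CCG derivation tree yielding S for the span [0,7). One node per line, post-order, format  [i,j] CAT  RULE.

[0,7] S   >
  [0,5] S/(S\PP)   >
    [0,1] "slowly" : (S/(S\PP))/S
    [1,5] S   >
      [1,3] S/(S\NP)   >
        [1,2] "city" : (S/(S\NP))/PP
        [2,3] "in" : PP
      [3,5] S\NP   <
        [3,4] "here" : NP
        [4,5] "park" : (S\NP)\NP
  [5,7] S\PP   >
    [5,6] "song" : (S\PP)/(N\S)
    [6,7] "often" : N\S

[0,1] (S/(S\PP))/S  lex  "slowly"
[1,2] (S/(S\NP))/PP  lex  "city"
[2,3] PP  lex  "in"
[1,3] S/(S\NP)  >  k=2
[3,4] NP  lex  "here"
[4,5] (S\NP)\NP  lex  "park"
[3,5] S\NP  <  k=4
[1,5] S  >  k=3
[0,5] S/(S\PP)  >  k=1
[5,6] (S\PP)/(N\S)  lex  "song"
[6,7] N\S  lex  "often"
[5,7] S\PP  >  k=6
[0,7] S  >  k=5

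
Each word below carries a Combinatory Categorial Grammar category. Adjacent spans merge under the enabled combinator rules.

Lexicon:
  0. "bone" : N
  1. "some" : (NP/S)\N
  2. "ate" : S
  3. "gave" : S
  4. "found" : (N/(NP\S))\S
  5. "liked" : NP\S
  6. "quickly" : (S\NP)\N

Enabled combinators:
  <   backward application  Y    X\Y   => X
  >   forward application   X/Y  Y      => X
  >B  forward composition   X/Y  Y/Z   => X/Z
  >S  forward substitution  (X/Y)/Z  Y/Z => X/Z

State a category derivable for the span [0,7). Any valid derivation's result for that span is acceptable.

[0,7] S   <
  [0,3] NP   >
    [0,2] NP/S   <
      [0,1] "bone" : N
      [1,2] "some" : (NP/S)\N
    [2,3] "ate" : S
  [3,7] S\NP   <
    [3,6] N   >
      [3,5] N/(NP\S)   <
        [3,4] "gave" : S
        [4,5] "found" : (N/(NP\S))\S
      [5,6] "liked" : NP\S
    [6,7] "quickly" : (S\NP)\N

S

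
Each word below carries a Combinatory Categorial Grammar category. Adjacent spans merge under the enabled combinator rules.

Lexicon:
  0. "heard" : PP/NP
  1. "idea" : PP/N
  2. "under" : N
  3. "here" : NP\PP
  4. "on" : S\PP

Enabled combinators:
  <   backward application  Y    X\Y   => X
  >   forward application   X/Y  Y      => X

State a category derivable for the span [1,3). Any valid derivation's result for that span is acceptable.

PP

[0,5] S   <
  [0,4] PP   >
    [0,1] "heard" : PP/NP
    [1,4] NP   <
      [1,3] PP   >
        [1,2] "idea" : PP/N
        [2,3] "under" : N
      [3,4] "here" : NP\PP
  [4,5] "on" : S\PP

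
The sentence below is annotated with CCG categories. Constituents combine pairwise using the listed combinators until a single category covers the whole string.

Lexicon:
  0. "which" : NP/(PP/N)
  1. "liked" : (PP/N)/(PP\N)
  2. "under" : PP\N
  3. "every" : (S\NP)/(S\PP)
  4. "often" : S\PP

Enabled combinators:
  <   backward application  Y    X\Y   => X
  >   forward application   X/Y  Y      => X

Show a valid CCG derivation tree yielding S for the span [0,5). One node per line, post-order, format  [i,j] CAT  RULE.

[0,5] S   <
  [0,3] NP   >
    [0,1] "which" : NP/(PP/N)
    [1,3] PP/N   >
      [1,2] "liked" : (PP/N)/(PP\N)
      [2,3] "under" : PP\N
  [3,5] S\NP   >
    [3,4] "every" : (S\NP)/(S\PP)
    [4,5] "often" : S\PP

[0,1] NP/(PP/N)  lex  "which"
[1,2] (PP/N)/(PP\N)  lex  "liked"
[2,3] PP\N  lex  "under"
[1,3] PP/N  >  k=2
[0,3] NP  >  k=1
[3,4] (S\NP)/(S\PP)  lex  "every"
[4,5] S\PP  lex  "often"
[3,5] S\NP  >  k=4
[0,5] S  <  k=3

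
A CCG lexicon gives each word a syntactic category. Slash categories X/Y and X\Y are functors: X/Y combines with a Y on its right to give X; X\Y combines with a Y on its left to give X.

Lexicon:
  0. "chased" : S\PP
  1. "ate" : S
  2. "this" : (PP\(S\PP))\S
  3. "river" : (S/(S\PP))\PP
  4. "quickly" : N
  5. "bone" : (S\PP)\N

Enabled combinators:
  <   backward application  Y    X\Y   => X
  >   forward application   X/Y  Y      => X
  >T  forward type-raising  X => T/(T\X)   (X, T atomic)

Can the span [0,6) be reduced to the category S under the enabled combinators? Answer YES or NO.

YES

[0,6] S   >
  [0,4] S/(S\PP)   <
    [0,3] PP   <
      [0,1] "chased" : S\PP
      [1,3] PP\(S\PP)   <
        [1,2] "ate" : S
        [2,3] "this" : (PP\(S\PP))\S
    [3,4] "river" : (S/(S\PP))\PP
  [4,6] S\PP   <
    [4,5] "quickly" : N
    [5,6] "bone" : (S\PP)\N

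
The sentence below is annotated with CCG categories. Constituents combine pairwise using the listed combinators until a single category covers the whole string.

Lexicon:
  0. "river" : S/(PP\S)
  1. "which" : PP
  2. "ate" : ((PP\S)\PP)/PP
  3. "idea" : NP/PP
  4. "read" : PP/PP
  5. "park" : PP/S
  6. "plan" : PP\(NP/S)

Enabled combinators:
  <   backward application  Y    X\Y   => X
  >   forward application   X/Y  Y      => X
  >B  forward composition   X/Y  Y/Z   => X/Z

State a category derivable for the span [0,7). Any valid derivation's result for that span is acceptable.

[0,7] S   >
  [0,1] "river" : S/(PP\S)
  [1,7] PP\S   <
    [1,2] "which" : PP
    [2,7] (PP\S)\PP   >
      [2,3] "ate" : ((PP\S)\PP)/PP
      [3,7] PP   <
        [3,6] NP/S   >B
          [3,4] "idea" : NP/PP
          [4,6] PP/S   >B
            [4,5] "read" : PP/PP
            [5,6] "park" : PP/S
        [6,7] "plan" : PP\(NP/S)

S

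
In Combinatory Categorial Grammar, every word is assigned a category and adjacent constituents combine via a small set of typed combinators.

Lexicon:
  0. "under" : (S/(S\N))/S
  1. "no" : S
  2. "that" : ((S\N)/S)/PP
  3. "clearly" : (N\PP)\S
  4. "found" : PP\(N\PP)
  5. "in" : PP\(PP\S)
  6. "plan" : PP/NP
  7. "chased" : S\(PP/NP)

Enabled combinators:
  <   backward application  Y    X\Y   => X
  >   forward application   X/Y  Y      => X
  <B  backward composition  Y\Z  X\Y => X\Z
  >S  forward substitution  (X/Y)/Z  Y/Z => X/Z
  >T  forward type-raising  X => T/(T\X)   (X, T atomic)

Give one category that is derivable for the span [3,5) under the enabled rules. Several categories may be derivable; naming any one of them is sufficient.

PP\S

[0,8] S   >
  [0,2] S/(S\N)   >
    [0,1] "under" : (S/(S\N))/S
    [1,2] "no" : S
  [2,8] S\N   >
    [2,6] (S\N)/S   >
      [2,3] "that" : ((S\N)/S)/PP
      [3,6] PP   <
        [3,5] PP\S   <B
          [3,4] "clearly" : (N\PP)\S
          [4,5] "found" : PP\(N\PP)
        [5,6] "in" : PP\(PP\S)
    [6,8] S   <
      [6,7] "plan" : PP/NP
      [7,8] "chased" : S\(PP/NP)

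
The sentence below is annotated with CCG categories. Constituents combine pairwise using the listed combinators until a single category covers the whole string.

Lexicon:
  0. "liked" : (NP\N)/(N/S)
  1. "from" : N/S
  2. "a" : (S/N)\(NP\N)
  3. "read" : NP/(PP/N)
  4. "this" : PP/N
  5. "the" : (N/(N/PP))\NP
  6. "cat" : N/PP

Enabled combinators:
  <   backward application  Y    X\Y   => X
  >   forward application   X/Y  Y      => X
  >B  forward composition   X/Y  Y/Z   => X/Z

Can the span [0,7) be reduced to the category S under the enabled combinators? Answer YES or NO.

[0,7] S   >
  [0,3] S/N   <
    [0,2] NP\N   >
      [0,1] "liked" : (NP\N)/(N/S)
      [1,2] "from" : N/S
    [2,3] "a" : (S/N)\(NP\N)
  [3,7] N   >
    [3,6] N/(N/PP)   <
      [3,5] NP   >
        [3,4] "read" : NP/(PP/N)
        [4,5] "this" : PP/N
      [5,6] "the" : (N/(N/PP))\NP
    [6,7] "cat" : N/PP

YES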